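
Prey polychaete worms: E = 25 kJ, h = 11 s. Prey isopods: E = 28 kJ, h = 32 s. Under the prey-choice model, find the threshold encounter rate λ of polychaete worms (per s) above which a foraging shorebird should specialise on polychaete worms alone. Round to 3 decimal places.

0.057 per s

At the threshold, the rate on polychaete worms alone equals the profitability of isopods: λ·25/(1 + λ·11) = 28/32 = 0.875.
Rearranging, λ(25 − 0.875×11) = 0.875, so λ = 0.875/15.38 = 0.05691 per s.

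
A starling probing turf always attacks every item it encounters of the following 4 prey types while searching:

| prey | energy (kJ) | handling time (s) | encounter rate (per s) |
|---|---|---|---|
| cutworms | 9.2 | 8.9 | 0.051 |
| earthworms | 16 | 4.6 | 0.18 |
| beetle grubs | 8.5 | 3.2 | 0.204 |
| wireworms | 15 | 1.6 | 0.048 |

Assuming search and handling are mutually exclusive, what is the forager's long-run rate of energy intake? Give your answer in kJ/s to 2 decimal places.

1.93 kJ/s

R = (0.051×9.2 + 0.18×16 + 0.204×8.5 + 0.048×15) / (1 + 0.051×8.9 + 0.18×4.6 + 0.204×3.2 + 0.048×1.6) = 5.803/3.011 = 1.927 kJ/s.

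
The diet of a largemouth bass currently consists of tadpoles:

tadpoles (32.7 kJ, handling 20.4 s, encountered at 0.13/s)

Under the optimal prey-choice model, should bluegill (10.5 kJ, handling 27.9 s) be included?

Current rate: (0.13×32.7)/(1 + 0.13×20.4) = 1.164 kJ/s.
Profitability of bluegill: 10.5/27.9 = 0.3763 kJ/s.
Since 0.3763 < R, time spent handling bluegill is better spent searching.

No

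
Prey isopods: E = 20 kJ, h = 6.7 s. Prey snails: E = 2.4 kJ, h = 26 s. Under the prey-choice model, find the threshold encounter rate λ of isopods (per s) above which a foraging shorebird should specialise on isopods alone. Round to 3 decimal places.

The zero-one rule: include snails iff E₂/h₂ > λE₁/(1+λh₁). Equality gives the switch point.
λE₁h₂ = E₂ + λE₂h₁ ⇒ λ = E₂/(E₁h₂ − E₂h₁) = 2.4/(520 − 16.08) = 0.004763 per s.

0.005 per s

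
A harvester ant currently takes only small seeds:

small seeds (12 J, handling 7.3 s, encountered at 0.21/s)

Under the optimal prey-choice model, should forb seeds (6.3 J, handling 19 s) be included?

Intake rate on the current diet: R = (0.21×12) / (1 + 0.21×7.3) = 2.52/2.533 = 0.9949 J/s.
Profitability of forb seeds: 6.3/19 = 0.3316 J/s.
Since 0.3316 < R, time spent handling forb seeds is better spent searching.

No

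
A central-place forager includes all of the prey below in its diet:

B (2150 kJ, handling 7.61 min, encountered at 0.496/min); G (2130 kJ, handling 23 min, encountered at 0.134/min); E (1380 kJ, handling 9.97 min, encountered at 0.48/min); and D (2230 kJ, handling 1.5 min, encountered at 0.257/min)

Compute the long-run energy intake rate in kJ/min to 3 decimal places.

R = Σλ_iE_i / (1 + Σλ_ih_i)
Numerator: 0.496×2150 + 0.134×2130 + 0.48×1380 + 0.257×2230 = 2587
Denominator: 1 + 0.496×7.61 + 0.134×23 + 0.48×9.97 + 0.257×1.5 = 13.03
R = 2587/13.03 = 198.6 kJ/min

198.603 kJ/min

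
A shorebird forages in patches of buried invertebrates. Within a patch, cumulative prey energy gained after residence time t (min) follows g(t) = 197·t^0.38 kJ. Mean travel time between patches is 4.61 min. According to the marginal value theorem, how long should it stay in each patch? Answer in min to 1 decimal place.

Optimal t* satisfies g'(t*) = g(t*)/(T + t*).
g'(t) = 0.38·197·t^-0.62. Setting 0.38·197·t^-0.62 = 197·t^0.38/(4.61+t) gives 0.38(4.61+t) = t, so 0.62·t = 0.38×4.61.
t* = 0.38×4.61/0.62 = 2.825 min.

2.8 min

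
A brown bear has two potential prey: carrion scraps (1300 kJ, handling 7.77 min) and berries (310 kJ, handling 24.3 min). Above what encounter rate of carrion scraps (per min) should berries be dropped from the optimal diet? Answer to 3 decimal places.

The zero-one rule: include berries iff E₂/h₂ > λE₁/(1+λh₁). Equality gives the switch point.
λE₁h₂ = E₂ + λE₂h₁ ⇒ λ = E₂/(E₁h₂ − E₂h₁) = 310/(3.159e+04 − 2409) = 0.01062 per min.

0.011 per min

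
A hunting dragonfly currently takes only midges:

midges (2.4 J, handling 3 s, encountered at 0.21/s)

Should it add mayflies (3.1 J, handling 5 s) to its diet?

Intake rate on the current diet: R = (0.21×2.4) / (1 + 0.21×3) = 0.504/1.63 = 0.3092 J/s.
mayflies: E/h = 3.1/5 = 0.62 J/s.
0.62 > 0.3092, so adding mayflies raises the average — include it.

Yes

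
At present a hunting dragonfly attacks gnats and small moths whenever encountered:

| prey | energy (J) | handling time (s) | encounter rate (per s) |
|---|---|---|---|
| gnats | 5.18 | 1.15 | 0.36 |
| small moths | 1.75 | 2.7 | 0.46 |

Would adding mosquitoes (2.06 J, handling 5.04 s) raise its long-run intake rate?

No

Intake rate on the current diet: R = (0.36×5.18 + 0.46×1.75) / (1 + 0.36×1.15 + 0.46×2.7) = 2.67/2.656 = 1.005 J/s.
Profitability of mosquitoes: 2.06/5.04 = 0.4087 J/s.
Since 0.4087 < R, time spent handling mosquitoes is better spent searching.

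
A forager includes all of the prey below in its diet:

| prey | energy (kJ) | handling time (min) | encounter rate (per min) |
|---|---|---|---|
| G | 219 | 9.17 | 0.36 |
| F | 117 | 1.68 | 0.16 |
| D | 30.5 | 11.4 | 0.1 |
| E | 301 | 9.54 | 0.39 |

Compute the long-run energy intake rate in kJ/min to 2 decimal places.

R = Σλ_iE_i / (1 + Σλ_ih_i)
Numerator: 0.36×219 + 0.16×117 + 0.1×30.5 + 0.39×301 = 218
Denominator: 1 + 0.36×9.17 + 0.16×1.68 + 0.1×11.4 + 0.39×9.54 = 9.431
R = 218/9.431 = 23.12 kJ/min

23.12 kJ/min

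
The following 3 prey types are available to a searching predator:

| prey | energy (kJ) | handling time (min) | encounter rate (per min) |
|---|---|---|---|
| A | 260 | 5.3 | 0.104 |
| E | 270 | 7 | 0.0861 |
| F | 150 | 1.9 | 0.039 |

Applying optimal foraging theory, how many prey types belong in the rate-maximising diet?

3

E/h in descending order: F 78.9, A 49.1, E 38.6 kJ/min. The optimal diet is the largest prefix of this list for which every included type satisfies E_i/h_i > R on the types above it.
Rate on top 1: 5.446. A: 49.1 > 5.446 → include.
Rate on top 2: 20.24. E: 38.6 > 20.24 → include.
Optimal diet: F, A, E — 3 of 3 types.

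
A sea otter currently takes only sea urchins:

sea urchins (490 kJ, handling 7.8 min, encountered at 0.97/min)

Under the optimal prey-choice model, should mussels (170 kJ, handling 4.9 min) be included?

No

Current rate: (0.97×490)/(1 + 0.97×7.8) = 55.49 kJ/min.
mussels: E/h = 170/4.9 = 34.69 kJ/min.
34.69 < 55.49, so adding mussels would lower the average — exclude it.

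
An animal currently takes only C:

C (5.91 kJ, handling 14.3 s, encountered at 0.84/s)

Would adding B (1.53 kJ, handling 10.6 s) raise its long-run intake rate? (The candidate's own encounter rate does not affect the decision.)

Intake rate on the current diet: R = (0.84×5.91) / (1 + 0.84×14.3) = 4.964/13.01 = 0.3815 kJ/s.
Profitability of B: 1.53/10.6 = 0.1443 kJ/s.
0.1443 < 0.3815, so adding B would lower the average — exclude it.

No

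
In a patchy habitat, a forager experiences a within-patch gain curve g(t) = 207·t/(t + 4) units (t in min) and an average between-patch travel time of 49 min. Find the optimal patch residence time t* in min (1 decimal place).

14.0 min

Maximise g(t)/(T+t): set derivative to zero → g'(t)(T+t) = g(t).
g'(t) = 207·4/(t + 4)². Setting 207·4/(t+4)² = 207t/[(t+4)(49+t)] gives 4(49+t) = t(t+4), so t² = 4×49 = 196.
t* = √196 = 14 min.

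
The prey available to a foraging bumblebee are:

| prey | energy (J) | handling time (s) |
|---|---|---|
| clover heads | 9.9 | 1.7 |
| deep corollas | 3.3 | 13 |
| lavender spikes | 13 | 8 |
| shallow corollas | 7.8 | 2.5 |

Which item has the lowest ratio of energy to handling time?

deep corollas

Profitability E/h (J/s): clover heads = 9.9/1.7 = 5.82, deep corollas = 3.3/13 = 0.254, lavender spikes = 13/8 = 1.62, shallow corollas = 7.8/2.5 = 3.12.
Ranked: clover heads > shallow corollas > lavender spikes > deep corollas.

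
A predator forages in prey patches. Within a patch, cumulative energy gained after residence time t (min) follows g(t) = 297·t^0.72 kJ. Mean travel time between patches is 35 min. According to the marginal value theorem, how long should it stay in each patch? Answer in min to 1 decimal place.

90.0 min

Optimal t* satisfies g'(t*) = g(t*)/(T + t*).
g'(t) = 0.72·297·t^-0.28. Setting 0.72·297·t^-0.28 = 297·t^0.72/(35+t) gives 0.72(35+t) = t, so 0.28·t = 0.72×35.
t* = 0.72×35/0.28 = 90 min.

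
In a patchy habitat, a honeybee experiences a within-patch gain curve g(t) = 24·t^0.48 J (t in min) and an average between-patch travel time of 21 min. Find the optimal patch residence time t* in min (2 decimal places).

By the marginal value theorem, leave when the instantaneous gain rate g'(t) equals the habitat-wide average g(t)/(T + t).
g'(t) = 0.48·24·t^-0.52. Setting 0.48·24·t^-0.52 = 24·t^0.48/(21+t) gives 0.48(21+t) = t, so 0.52·t = 0.48×21.
t* = 0.48×21/0.52 = 19.38 min.

19.38 min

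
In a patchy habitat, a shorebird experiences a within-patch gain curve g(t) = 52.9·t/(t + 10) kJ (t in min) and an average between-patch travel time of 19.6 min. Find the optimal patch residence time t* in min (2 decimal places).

Maximise g(t)/(T+t): set derivative to zero → g'(t)(T+t) = g(t).
g'(t) = 52.9·10/(t + 10)². Setting 52.9·10/(t+10)² = 52.9t/[(t+10)(19.6+t)] gives 10(19.6+t) = t(t+10), so t² = 10×19.6 = 196.
t* = √196 = 14 min.

14.00 min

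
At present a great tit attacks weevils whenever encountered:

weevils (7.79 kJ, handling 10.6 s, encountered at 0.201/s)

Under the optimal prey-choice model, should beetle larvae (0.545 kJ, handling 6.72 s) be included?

Intake rate on the current diet: R = (0.201×7.79) / (1 + 0.201×10.6) = 1.566/3.131 = 0.5002 kJ/s.
beetle larvae: E/h = 0.545/6.72 = 0.0811 kJ/s.
0.0811 < 0.5002, so adding beetle larvae would lower the average — exclude it.

No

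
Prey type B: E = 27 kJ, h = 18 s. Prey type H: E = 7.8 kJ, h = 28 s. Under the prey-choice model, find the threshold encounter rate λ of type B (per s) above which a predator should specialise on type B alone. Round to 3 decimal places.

Drop type H once their profitability E₂/h₂ falls below the rate achievable on type B alone: E₂/h₂ = λE₁/(1 + λh₁).
Solve for λ: λE₁h₂ = E₂(1 + λh₁) → λ(E₁h₂ − E₂h₁) = E₂ → λ = E₂/(E₁h₂ − E₂h₁).
λ = 7.8/(27×28 − 7.8×18) = 7.8/615.6 = 0.01267 per s.

0.013 per s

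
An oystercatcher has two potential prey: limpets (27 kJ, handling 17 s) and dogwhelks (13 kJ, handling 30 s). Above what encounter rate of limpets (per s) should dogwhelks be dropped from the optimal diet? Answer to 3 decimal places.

0.022 per s

Drop dogwhelks once their profitability E₂/h₂ falls below the rate achievable on limpets alone: E₂/h₂ = λE₁/(1 + λh₁).
Solve for λ: λE₁h₂ = E₂(1 + λh₁) → λ(E₁h₂ − E₂h₁) = E₂ → λ = E₂/(E₁h₂ − E₂h₁).
λ = 13/(27×30 − 13×17) = 13/589 = 0.02207 per s.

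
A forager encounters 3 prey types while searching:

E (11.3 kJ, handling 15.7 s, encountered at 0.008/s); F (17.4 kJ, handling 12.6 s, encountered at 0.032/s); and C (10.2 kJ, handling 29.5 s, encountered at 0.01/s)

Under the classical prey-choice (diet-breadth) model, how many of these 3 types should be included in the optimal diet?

E/h in descending order: F 1.38, E 0.72, C 0.346 kJ/s. The optimal diet is the largest prefix of this list for which every included type satisfies E_i/h_i > R on the types above it.
Rate on top 1: 0.3968. E: 0.72 > 0.3968 → include.
Rate on top 2: 0.4233. C: 0.346 < 0.4233 → exclude; stop.
Optimal diet: F, E — 2 of 3 types.

2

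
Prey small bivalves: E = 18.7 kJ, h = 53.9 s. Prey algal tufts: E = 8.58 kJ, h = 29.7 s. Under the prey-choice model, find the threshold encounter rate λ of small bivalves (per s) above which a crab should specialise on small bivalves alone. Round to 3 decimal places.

At the threshold, the rate on small bivalves alone equals the profitability of algal tufts: λ·18.7/(1 + λ·53.9) = 8.58/29.7 = 0.2889.
Rearranging, λ(18.7 − 0.2889×53.9) = 0.2889, so λ = 0.2889/3.129 = 0.09233 per s.

0.092 per s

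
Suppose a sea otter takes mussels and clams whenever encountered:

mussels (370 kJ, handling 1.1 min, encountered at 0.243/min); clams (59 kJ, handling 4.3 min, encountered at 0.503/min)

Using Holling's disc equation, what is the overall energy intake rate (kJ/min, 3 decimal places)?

R = (0.243×370 + 0.503×59) / (1 + 0.243×1.1 + 0.503×4.3) = 119.6/3.43 = 34.86 kJ/min.

34.863 kJ/min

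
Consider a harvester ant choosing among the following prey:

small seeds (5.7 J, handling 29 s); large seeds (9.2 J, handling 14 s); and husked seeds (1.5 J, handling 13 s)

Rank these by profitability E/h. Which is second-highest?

In descending order of E/h:
large seeds: 9.2/14 = 0.657 J/s
small seeds: 5.7/29 = 0.197 J/s
husked seeds: 1.5/13 = 0.115 J/s

small seeds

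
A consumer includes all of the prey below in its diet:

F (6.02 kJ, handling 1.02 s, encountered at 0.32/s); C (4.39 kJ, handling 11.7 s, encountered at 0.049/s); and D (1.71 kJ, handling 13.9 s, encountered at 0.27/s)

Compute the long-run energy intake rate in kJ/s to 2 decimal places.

R = Σλ_iE_i / (1 + Σλ_ih_i)
Numerator: 0.32×6.02 + 0.049×4.39 + 0.27×1.71 = 2.603
Denominator: 1 + 0.32×1.02 + 0.049×11.7 + 0.27×13.9 = 5.653
R = 2.603/5.653 = 0.4605 kJ/s

0.46 kJ/s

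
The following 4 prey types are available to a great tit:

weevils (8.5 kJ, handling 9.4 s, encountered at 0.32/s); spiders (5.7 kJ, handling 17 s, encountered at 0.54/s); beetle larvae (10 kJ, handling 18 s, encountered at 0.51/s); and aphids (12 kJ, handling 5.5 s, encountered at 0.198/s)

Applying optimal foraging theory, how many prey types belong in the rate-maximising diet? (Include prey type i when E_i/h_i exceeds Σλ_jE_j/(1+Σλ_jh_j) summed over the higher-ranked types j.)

1

Profitabilities (E/h, kJ/s): aphids 2.18, weevils 0.904, beetle larvae 0.556, spiders 0.335. Add prey in this order while the next type's profitability exceeds the intake rate on those already taken.
Rate on top 1: 1.137. weevils: 0.904 < 1.137 → exclude; stop.
Optimal diet: aphids — 1 of 4 types.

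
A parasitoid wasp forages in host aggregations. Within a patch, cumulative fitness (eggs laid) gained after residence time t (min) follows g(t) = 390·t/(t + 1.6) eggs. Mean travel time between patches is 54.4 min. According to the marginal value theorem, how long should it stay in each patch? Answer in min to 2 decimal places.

9.33 min

Optimal t* satisfies g'(t*) = g(t*)/(T + t*).
g'(t) = 390·1.6/(t + 1.6)². Setting 390·1.6/(t+1.6)² = 390t/[(t+1.6)(54.4+t)] gives 1.6(54.4+t) = t(t+1.6), so t² = 1.6×54.4 = 87.04.
t* = √87.04 = 9.33 min.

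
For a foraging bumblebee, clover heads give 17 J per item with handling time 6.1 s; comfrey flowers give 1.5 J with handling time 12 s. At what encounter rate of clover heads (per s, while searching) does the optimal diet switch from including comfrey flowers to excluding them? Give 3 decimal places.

0.008 per s

At the threshold, the rate on clover heads alone equals the profitability of comfrey flowers: λ·17/(1 + λ·6.1) = 1.5/12 = 0.125.
Rearranging, λ(17 − 0.125×6.1) = 0.125, so λ = 0.125/16.24 = 0.007698 per s.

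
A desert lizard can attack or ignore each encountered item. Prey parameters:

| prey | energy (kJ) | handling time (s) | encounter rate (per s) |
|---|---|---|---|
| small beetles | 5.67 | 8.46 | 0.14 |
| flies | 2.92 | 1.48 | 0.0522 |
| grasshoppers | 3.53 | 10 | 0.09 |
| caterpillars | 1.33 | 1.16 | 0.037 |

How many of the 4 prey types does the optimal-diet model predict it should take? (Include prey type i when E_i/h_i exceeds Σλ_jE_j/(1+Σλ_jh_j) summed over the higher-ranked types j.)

3

E/h in descending order: flies 1.97, caterpillars 1.15, small beetles 0.67, grasshoppers 0.353 kJ/s. The optimal diet is the largest prefix of this list for which every included type satisfies E_i/h_i > R on the types above it.
Rate on top 1: 0.1415. caterpillars: 1.15 > 0.1415 → include.
Rate on top 2: 0.18. small beetles: 0.67 > 0.18 → include.
Rate on top 3: 0.4319. grasshoppers: 0.353 < 0.4319 → exclude; stop.
Optimal diet: flies, caterpillars, small beetles — 3 of 4 types.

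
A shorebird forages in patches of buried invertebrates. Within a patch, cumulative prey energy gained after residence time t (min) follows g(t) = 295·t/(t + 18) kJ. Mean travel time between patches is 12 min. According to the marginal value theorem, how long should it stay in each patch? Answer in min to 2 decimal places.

Optimal t* satisfies g'(t*) = g(t*)/(T + t*).
g'(t) = 295·18/(t + 18)². Setting 295·18/(t+18)² = 295t/[(t+18)(12+t)] gives 18(12+t) = t(t+18), so t² = 18×12 = 216.
t* = √216 = 14.7 min.

14.70 min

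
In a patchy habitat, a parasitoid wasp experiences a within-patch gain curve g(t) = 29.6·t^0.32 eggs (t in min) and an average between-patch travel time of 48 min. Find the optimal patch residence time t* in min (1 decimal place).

By the marginal value theorem, leave when the instantaneous gain rate g'(t) equals the habitat-wide average g(t)/(T + t).
g'(t) = 0.32·29.6·t^-0.68. Setting 0.32·29.6·t^-0.68 = 29.6·t^0.32/(48+t) gives 0.32(48+t) = t, so 0.68·t = 0.32×48.
t* = 0.32×48/0.68 = 22.59 min.

22.6 min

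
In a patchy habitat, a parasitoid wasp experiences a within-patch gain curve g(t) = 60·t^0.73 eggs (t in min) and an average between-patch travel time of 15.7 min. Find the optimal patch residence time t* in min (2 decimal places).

42.45 min

By the marginal value theorem, leave when the instantaneous gain rate g'(t) equals the habitat-wide average g(t)/(T + t).
g'(t) = 0.73·60·t^-0.27. Setting 0.73·60·t^-0.27 = 60·t^0.73/(15.7+t) gives 0.73(15.7+t) = t, so 0.27·t = 0.73×15.7.
t* = 0.73×15.7/0.27 = 42.45 min.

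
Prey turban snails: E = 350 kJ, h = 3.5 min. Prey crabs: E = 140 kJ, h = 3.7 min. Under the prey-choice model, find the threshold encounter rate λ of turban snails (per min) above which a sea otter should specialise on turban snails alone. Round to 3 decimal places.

The zero-one rule: include crabs iff E₂/h₂ > λE₁/(1+λh₁). Equality gives the switch point.
λE₁h₂ = E₂ + λE₂h₁ ⇒ λ = E₂/(E₁h₂ − E₂h₁) = 140/(1295 − 490) = 0.1739 per min.

0.174 per min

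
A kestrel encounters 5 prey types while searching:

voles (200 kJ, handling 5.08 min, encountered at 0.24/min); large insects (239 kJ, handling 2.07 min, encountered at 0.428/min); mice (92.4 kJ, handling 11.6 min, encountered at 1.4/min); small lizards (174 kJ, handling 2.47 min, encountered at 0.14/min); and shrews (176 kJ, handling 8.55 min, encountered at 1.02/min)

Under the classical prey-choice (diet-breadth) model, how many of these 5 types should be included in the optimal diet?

Profitabilities (E/h, kJ/min): large insects 115, small lizards 70.4, voles 39.4, shrews 20.6, mice 7.97. Add prey in this order while the next type's profitability exceeds the intake rate on those already taken.
Rate on top 1: 54.24. small lizards: 70.4 > 54.24 → include.
Rate on top 2: 56.75. voles: 39.4 < 56.75 → exclude; stop.
Optimal diet: large insects, small lizards — 2 of 5 types.

2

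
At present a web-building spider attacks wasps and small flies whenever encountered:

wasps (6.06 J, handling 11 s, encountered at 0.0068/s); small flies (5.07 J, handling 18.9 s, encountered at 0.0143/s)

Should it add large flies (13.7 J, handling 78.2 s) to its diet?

Intake rate on the current diet: R = (0.0068×6.06 + 0.0143×5.07) / (1 + 0.0068×11 + 0.0143×18.9) = 0.1137/1.345 = 0.08454 J/s.
large flies: E/h = 13.7/78.2 = 0.1752 J/s.
Since 0.1752 > R, including large flies increases the long-run rate.

Yes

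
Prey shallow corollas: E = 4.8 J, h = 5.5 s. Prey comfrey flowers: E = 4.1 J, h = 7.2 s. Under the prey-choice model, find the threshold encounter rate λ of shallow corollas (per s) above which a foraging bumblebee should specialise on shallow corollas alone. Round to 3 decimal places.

The zero-one rule: include comfrey flowers iff E₂/h₂ > λE₁/(1+λh₁). Equality gives the switch point.
λE₁h₂ = E₂ + λE₂h₁ ⇒ λ = E₂/(E₁h₂ − E₂h₁) = 4.1/(34.56 − 22.55) = 0.3414 per s.

0.341 per s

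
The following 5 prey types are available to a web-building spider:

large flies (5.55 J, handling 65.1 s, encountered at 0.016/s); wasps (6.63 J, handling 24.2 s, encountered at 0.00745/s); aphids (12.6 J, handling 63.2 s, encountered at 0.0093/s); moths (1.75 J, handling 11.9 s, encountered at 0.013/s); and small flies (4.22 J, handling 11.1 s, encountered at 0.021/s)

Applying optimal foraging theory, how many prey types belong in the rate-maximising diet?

4

Profitabilities (E/h, J/s): small flies 0.38, wasps 0.274, aphids 0.199, moths 0.147, large flies 0.0853. Add prey in this order while the next type's profitability exceeds the intake rate on those already taken.
Rate on top 1: 0.07187. wasps: 0.274 > 0.07187 → include.
Rate on top 2: 0.09765. aphids: 0.199 > 0.09765 → include.
Rate on top 3: 0.1275. moths: 0.147 > 0.1275 → include.
Rate on top 4: 0.1289. large flies: 0.0853 < 0.1289 → exclude; stop.
Optimal diet: small flies, wasps, aphids, moths — 4 of 5 types.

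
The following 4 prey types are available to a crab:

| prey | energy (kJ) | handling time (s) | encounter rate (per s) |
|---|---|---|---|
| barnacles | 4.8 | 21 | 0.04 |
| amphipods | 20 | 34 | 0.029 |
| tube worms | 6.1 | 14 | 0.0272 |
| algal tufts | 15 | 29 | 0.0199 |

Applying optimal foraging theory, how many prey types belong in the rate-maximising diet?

E/h in descending order: amphipods 0.588, algal tufts 0.517, tube worms 0.436, barnacles 0.229 kJ/s. The optimal diet is the largest prefix of this list for which every included type satisfies E_i/h_i > R on the types above it.
Rate on top 1: 0.292. algal tufts: 0.517 > 0.292 → include.
Rate on top 2: 0.3427. tube worms: 0.436 > 0.3427 → include.
Rate on top 3: 0.3548. barnacles: 0.229 < 0.3548 → exclude; stop.
Optimal diet: amphipods, algal tufts, tube worms — 3 of 4 types.

3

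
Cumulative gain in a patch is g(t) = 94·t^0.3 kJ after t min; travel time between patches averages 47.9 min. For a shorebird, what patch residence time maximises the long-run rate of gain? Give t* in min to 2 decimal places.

Optimal t* satisfies g'(t*) = g(t*)/(T + t*).
g'(t) = 0.3·94·t^-0.7. Setting 0.3·94·t^-0.7 = 94·t^0.3/(47.9+t) gives 0.3(47.9+t) = t, so 0.70·t = 0.3×47.9.
t* = 0.3×47.9/0.70 = 20.53 min.

20.53 min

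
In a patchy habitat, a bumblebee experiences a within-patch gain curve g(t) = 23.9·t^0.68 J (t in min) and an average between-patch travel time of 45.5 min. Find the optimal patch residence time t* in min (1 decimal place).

96.7 min

Maximise g(t)/(T+t): set derivative to zero → g'(t)(T+t) = g(t).
g'(t) = 0.68·23.9·t^-0.32. Setting 0.68·23.9·t^-0.32 = 23.9·t^0.68/(45.5+t) gives 0.68(45.5+t) = t, so 0.32·t = 0.68×45.5.
t* = 0.68×45.5/0.32 = 96.69 min.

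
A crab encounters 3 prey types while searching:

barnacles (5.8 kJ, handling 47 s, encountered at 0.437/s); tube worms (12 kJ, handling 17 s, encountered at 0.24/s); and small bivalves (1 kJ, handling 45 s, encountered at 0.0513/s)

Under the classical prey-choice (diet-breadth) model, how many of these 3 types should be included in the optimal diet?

1

E/h in descending order: tube worms 0.706, barnacles 0.123, small bivalves 0.0222 kJ/s. The optimal diet is the largest prefix of this list for which every included type satisfies E_i/h_i > R on the types above it.
Rate on top 1: 0.5669. barnacles: 0.123 < 0.5669 → exclude; stop.
Optimal diet: tube worms — 1 of 3 types.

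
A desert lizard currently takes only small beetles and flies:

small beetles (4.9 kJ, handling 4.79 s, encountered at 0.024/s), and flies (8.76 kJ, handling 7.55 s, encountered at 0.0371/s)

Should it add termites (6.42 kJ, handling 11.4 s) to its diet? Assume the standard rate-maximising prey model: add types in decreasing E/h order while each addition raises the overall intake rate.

Current rate: (0.024×4.9 + 0.0371×8.76)/(1 + 0.024×4.79 + 0.0371×7.55) = 0.3173 kJ/s.
Profitability of termites: 6.42/11.4 = 0.5632 kJ/s.
0.5632 > 0.3173, so adding termites raises the average — include it.

Yes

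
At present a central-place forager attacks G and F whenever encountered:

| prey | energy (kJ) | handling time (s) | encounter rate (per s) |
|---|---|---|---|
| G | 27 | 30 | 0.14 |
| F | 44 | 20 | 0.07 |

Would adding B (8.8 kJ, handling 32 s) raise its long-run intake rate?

Intake rate on the current diet: R = (0.14×27 + 0.07×44) / (1 + 0.14×30 + 0.07×20) = 6.86/6.6 = 1.039 kJ/s.
Profitability of B: 8.8/32 = 0.275 kJ/s.
0.275 < 1.039, so adding B would lower the average — exclude it.

No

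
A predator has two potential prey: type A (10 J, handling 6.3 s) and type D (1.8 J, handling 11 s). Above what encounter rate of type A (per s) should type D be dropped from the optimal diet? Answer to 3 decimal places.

0.018 per s

The zero-one rule: include type D iff E₂/h₂ > λE₁/(1+λh₁). Equality gives the switch point.
λE₁h₂ = E₂ + λE₂h₁ ⇒ λ = E₂/(E₁h₂ − E₂h₁) = 1.8/(110 − 11.34) = 0.01824 per s.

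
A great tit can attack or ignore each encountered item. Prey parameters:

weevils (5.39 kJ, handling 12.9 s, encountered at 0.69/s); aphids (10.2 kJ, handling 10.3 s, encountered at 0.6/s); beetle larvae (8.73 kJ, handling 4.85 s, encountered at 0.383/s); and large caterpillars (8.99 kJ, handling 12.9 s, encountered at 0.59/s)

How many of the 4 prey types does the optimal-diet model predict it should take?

1

Rank by E/h (kJ/s): beetle larvae 1.8, aphids 0.99, large caterpillars 0.697, weevils 0.418. Include each in turn until the next type's E/h falls below the running intake rate.
Rate on top 1: 1.17. aphids: 0.99 < 1.17 → exclude; stop.
Optimal diet: beetle larvae — 1 of 4 types.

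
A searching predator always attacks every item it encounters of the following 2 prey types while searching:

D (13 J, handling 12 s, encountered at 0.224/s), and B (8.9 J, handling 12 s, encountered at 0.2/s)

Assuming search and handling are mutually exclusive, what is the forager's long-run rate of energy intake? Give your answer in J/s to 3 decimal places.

0.771 J/s

Energy encountered per unit search time: 0.224×13 + 0.2×8.9 = 4.692 J/s.
Handling time per unit search time: 0.224×12 + 0.2×12 = 5.088.
Rate = 4.692/(1 + 5.088) = 0.7707 J/s.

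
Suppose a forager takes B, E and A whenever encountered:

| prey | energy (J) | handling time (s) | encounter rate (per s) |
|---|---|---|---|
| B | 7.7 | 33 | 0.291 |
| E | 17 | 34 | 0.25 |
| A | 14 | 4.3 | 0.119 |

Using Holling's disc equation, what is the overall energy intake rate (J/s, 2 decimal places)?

Energy encountered per unit search time: 0.291×7.7 + 0.25×17 + 0.119×14 = 8.157 J/s.
Handling time per unit search time: 0.291×33 + 0.25×34 + 0.119×4.3 = 18.61.
Rate = 8.157/(1 + 18.61) = 0.4158 J/s.

0.42 J/s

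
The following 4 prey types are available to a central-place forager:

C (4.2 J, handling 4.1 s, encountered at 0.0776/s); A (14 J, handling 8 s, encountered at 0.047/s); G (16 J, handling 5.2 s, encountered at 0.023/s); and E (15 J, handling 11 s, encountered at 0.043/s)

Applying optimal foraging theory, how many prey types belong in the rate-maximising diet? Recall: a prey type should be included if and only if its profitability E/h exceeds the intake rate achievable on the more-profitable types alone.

E/h in descending order: G 3.08, A 1.75, E 1.36, C 1.02 J/s. The optimal diet is the largest prefix of this list for which every included type satisfies E_i/h_i > R on the types above it.
Rate on top 1: 0.3287. A: 1.75 > 0.3287 → include.
Rate on top 2: 0.686. E: 1.36 > 0.686 → include.
Rate on top 3: 0.8488. C: 1.02 > 0.8488 → include.
Optimal diet: G, A, E, C — 4 of 4 types.

4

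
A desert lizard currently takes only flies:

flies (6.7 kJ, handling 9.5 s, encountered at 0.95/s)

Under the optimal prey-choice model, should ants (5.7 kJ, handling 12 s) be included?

Intake rate on the current diet: R = (0.95×6.7) / (1 + 0.95×9.5) = 6.365/10.03 = 0.6349 kJ/s.
Profitability of ants: 5.7/12 = 0.475 kJ/s.
Since 0.475 < R, time spent handling ants is better spent searching.

No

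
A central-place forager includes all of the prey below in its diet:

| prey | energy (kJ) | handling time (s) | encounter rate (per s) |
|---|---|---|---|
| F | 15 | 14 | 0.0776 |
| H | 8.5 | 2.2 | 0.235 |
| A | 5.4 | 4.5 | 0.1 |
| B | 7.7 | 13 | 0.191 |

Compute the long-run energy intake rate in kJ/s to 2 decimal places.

0.93 kJ/s

R = (0.0776×15 + 0.235×8.5 + 0.1×5.4 + 0.191×7.7) / (1 + 0.0776×14 + 0.235×2.2 + 0.1×4.5 + 0.191×13) = 5.172/5.536 = 0.9342 kJ/s.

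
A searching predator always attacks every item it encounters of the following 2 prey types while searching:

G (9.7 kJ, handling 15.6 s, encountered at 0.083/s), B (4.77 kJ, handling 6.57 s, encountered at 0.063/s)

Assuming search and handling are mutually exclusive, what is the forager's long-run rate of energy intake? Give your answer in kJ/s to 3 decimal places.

R = (0.083×9.7 + 0.063×4.77) / (1 + 0.083×15.6 + 0.063×6.57) = 1.106/2.709 = 0.4082 kJ/s.

0.408 kJ/s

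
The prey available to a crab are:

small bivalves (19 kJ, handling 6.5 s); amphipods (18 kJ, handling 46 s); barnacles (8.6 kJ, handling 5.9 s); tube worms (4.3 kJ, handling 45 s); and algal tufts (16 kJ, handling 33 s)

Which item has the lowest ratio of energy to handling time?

tube worms

In descending order of E/h:
small bivalves: 19/6.5 = 2.92 kJ/s
barnacles: 8.6/5.9 = 1.46 kJ/s
algal tufts: 16/33 = 0.485 kJ/s
amphipods: 18/46 = 0.391 kJ/s
tube worms: 4.3/45 = 0.0956 kJ/s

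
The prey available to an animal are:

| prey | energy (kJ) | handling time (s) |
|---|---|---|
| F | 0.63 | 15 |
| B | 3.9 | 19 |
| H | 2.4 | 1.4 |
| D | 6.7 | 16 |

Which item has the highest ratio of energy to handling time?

H

Profitability E/h (kJ/s): F = 0.63/15 = 0.042, B = 3.9/19 = 0.205, H = 2.4/1.4 = 1.71, D = 6.7/16 = 0.419.
Ranked: H > D > B > F.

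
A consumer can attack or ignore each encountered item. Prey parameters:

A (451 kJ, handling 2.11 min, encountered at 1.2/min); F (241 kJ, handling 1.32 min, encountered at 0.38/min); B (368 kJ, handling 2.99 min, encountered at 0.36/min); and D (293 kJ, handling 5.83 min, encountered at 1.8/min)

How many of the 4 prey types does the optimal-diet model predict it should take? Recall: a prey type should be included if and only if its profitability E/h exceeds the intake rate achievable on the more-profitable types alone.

2

Rank by E/h (kJ/min): A 214, F 183, B 123, D 50.3. Include each in turn until the next type's E/h falls below the running intake rate.
Rate on top 1: 153.2. F: 183 > 153.2 → include.
Rate on top 2: 156.9. B: 123 < 156.9 → exclude; stop.
Optimal diet: A, F — 2 of 4 types.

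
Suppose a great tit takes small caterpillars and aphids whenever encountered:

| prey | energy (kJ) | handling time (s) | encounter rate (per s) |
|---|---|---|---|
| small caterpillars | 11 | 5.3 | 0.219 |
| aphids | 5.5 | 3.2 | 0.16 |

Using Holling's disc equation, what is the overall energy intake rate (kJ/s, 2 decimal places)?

1.23 kJ/s

R = (0.219×11 + 0.16×5.5) / (1 + 0.219×5.3 + 0.16×3.2) = 3.289/2.673 = 1.231 kJ/s.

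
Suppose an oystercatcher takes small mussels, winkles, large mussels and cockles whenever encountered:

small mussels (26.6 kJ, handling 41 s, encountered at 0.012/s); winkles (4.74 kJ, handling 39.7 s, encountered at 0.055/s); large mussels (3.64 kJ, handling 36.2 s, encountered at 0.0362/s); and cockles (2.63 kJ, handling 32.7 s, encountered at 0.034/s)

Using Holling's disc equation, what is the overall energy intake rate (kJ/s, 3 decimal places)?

R = Σλ_iE_i / (1 + Σλ_ih_i)
Numerator: 0.012×26.6 + 0.055×4.74 + 0.0362×3.64 + 0.034×2.63 = 0.8011
Denominator: 1 + 0.012×41 + 0.055×39.7 + 0.0362×36.2 + 0.034×32.7 = 6.098
R = 0.8011/6.098 = 0.1314 kJ/s

0.131 kJ/s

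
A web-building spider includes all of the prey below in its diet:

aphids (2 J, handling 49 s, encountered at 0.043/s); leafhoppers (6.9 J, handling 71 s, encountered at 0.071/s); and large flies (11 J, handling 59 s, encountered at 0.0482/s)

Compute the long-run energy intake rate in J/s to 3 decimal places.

R = Σλ_iE_i / (1 + Σλ_ih_i)
Numerator: 0.043×2 + 0.071×6.9 + 0.0482×11 = 1.106
Denominator: 1 + 0.043×49 + 0.071×71 + 0.0482×59 = 10.99
R = 1.106/10.99 = 0.1006 J/s

0.101 J/s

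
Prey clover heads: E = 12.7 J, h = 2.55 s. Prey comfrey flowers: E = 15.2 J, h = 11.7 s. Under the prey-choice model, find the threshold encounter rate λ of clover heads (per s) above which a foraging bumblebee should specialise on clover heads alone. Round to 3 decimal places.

Drop comfrey flowers once their profitability E₂/h₂ falls below the rate achievable on clover heads alone: E₂/h₂ = λE₁/(1 + λh₁).
Solve for λ: λE₁h₂ = E₂(1 + λh₁) → λ(E₁h₂ − E₂h₁) = E₂ → λ = E₂/(E₁h₂ − E₂h₁).
λ = 15.2/(12.7×11.7 − 15.2×2.55) = 15.2/109.8 = 0.1384 per s.

0.138 per s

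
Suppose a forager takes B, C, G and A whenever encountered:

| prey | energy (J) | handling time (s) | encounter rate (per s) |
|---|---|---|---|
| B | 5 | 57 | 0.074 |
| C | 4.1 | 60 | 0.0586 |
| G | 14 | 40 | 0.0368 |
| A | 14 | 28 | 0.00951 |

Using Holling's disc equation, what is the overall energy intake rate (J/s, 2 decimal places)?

Energy encountered per unit search time: 0.074×5 + 0.0586×4.1 + 0.0368×14 + 0.00951×14 = 1.259 J/s.
Handling time per unit search time: 0.074×57 + 0.0586×60 + 0.0368×40 + 0.00951×28 = 9.472.
Rate = 1.259/(1 + 9.472) = 0.1202 J/s.

0.12 J/s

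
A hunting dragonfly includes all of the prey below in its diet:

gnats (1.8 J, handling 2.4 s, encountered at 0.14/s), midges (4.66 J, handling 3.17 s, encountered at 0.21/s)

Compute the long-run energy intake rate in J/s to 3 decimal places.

R = Σλ_iE_i / (1 + Σλ_ih_i)
Numerator: 0.14×1.8 + 0.21×4.66 = 1.231
Denominator: 1 + 0.14×2.4 + 0.21×3.17 = 2.002
R = 1.231/2.002 = 0.6148 J/s

0.615 J/s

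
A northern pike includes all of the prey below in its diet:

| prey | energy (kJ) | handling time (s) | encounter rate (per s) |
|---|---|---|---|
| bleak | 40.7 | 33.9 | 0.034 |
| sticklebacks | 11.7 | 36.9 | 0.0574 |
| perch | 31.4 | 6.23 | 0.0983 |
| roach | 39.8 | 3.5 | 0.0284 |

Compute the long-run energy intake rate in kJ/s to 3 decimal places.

1.259 kJ/s

Energy encountered per unit search time: 0.034×40.7 + 0.0574×11.7 + 0.0983×31.4 + 0.0284×39.8 = 6.272 kJ/s.
Handling time per unit search time: 0.034×33.9 + 0.0574×36.9 + 0.0983×6.23 + 0.0284×3.5 = 3.982.
Rate = 6.272/(1 + 3.982) = 1.259 kJ/s.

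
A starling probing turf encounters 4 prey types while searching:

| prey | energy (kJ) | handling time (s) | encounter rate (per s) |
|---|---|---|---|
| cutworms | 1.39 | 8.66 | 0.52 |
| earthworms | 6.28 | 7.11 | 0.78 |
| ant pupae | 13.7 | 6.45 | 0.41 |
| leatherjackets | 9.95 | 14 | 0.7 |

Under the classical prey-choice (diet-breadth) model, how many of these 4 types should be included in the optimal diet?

1

Profitabilities (E/h, kJ/s): ant pupae 2.12, earthworms 0.883, leatherjackets 0.711, cutworms 0.161. Add prey in this order while the next type's profitability exceeds the intake rate on those already taken.
Rate on top 1: 1.541. earthworms: 0.883 < 1.541 → exclude; stop.
Optimal diet: ant pupae — 1 of 4 types.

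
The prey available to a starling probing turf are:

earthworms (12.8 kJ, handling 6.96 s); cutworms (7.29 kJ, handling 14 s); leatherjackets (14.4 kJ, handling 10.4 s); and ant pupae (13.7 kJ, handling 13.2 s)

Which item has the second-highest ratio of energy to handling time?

leatherjackets

In descending order of E/h:
earthworms: 12.8/6.96 = 1.84 kJ/s
leatherjackets: 14.4/10.4 = 1.38 kJ/s
ant pupae: 13.7/13.2 = 1.04 kJ/s
cutworms: 7.29/14 = 0.521 kJ/s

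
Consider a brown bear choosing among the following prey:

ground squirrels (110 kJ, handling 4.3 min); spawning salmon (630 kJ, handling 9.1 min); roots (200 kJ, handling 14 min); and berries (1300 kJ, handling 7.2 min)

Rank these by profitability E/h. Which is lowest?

roots

In descending order of E/h:
berries: 1300/7.2 = 181 kJ/min
spawning salmon: 630/9.1 = 69.2 kJ/min
ground squirrels: 110/4.3 = 25.6 kJ/min
roots: 200/14 = 14.3 kJ/min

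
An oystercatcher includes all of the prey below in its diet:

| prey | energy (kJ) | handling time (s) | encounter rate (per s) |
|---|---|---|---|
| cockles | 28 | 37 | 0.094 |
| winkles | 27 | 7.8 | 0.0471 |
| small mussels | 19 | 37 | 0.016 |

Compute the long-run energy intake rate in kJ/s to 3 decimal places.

Energy encountered per unit search time: 0.094×28 + 0.0471×27 + 0.016×19 = 4.208 kJ/s.
Handling time per unit search time: 0.094×37 + 0.0471×7.8 + 0.016×37 = 4.437.
Rate = 4.208/(1 + 4.437) = 0.7738 kJ/s.

0.774 kJ/s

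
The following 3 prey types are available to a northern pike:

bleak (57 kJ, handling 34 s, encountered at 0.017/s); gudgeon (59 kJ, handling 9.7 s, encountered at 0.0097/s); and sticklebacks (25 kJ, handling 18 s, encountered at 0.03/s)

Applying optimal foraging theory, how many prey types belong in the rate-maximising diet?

3

Rank by E/h (kJ/s): gudgeon 6.08, bleak 1.68, sticklebacks 1.39. Include each in turn until the next type's E/h falls below the running intake rate.
Rate on top 1: 0.5231. bleak: 1.68 > 0.5231 → include.
Rate on top 2: 0.9218. sticklebacks: 1.39 > 0.9218 → include.
Optimal diet: gudgeon, bleak, sticklebacks — 3 of 3 types.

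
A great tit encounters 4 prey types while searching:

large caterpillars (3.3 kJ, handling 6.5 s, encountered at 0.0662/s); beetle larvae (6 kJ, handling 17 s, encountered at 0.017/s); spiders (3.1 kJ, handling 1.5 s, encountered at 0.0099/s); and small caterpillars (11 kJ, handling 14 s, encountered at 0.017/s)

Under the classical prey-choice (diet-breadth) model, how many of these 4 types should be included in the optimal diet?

4

Rank by E/h (kJ/s): spiders 2.07, small caterpillars 0.786, large caterpillars 0.508, beetle larvae 0.353. Include each in turn until the next type's E/h falls below the running intake rate.
Rate on top 1: 0.03024. small caterpillars: 0.786 > 0.03024 → include.
Rate on top 2: 0.1738. large caterpillars: 0.508 > 0.1738 → include.
Rate on top 3: 0.2591. beetle larvae: 0.353 > 0.2591 → include.
Optimal diet: spiders, small caterpillars, large caterpillars, beetle larvae — 4 of 4 types.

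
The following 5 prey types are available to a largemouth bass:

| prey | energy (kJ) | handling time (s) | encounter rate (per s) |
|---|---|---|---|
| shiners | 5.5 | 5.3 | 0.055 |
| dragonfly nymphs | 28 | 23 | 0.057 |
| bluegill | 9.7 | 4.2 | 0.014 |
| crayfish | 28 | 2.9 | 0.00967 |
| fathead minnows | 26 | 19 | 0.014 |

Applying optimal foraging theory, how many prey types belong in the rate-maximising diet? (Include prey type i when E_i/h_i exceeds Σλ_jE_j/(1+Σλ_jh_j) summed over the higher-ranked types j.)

5

E/h in descending order: crayfish 9.66, bluegill 2.31, fathead minnows 1.37, dragonfly nymphs 1.22, shiners 1.04 kJ/s. The optimal diet is the largest prefix of this list for which every included type satisfies E_i/h_i > R on the types above it.
Rate on top 1: 0.2634. bluegill: 2.31 > 0.2634 → include.
Rate on top 2: 0.3741. fathead minnows: 1.37 > 0.3741 → include.
Rate on top 3: 0.5696. dragonfly nymphs: 1.22 > 0.5696 → include.
Rate on top 4: 0.8884. shiners: 1.04 > 0.8884 → include.
Optimal diet: crayfish, bluegill, fathead minnows, dragonfly nymphs, shiners — 5 of 5 types.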